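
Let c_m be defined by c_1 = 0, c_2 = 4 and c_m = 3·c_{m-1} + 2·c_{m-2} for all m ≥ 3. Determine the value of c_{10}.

Compute successive terms:
c_3 = 12, c_4 = 44, c_5 = 156, c_6 = 556, c_7 = 1980, c_8 = 7052, c_9 = 25116, c_{10} = 89452.

89452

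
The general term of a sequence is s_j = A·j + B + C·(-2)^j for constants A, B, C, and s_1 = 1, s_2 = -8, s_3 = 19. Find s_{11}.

4123

Write the equations: A + B - 2C = 1; 2A + B + 4C = -8; 3A + B - 8C = 19.
Subtracting the first from the second: A + 6C = -9.
Subtracting the second from the third: A - 12C = 27.
Solving: C = -2, A = 3, then B = -6.
So s_j = 3·j + (-6) + (-2)·(-2)^j; at j=11 this is 4123.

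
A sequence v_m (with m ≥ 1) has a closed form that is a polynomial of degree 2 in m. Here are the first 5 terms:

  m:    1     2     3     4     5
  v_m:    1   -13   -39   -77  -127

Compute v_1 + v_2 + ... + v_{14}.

1st diffs: -14, -26, -38, -50.
2nd diffs: -12, -12, -12 (constant).
So v_m = -6m^2 + 4m + 3.
Continuing: …, -189, -263, -349, -447, …, v_{14} = -1117.
Summing m = 1..14 (14 terms) gives -5628.

-5628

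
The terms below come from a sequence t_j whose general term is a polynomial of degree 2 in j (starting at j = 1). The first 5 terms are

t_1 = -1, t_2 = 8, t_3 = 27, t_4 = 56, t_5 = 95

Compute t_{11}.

1st diffs: 9, 19, 29, 39.
2nd diffs: 10, 10, 10 (constant).
Newton forward-difference form: t_j = -1 + 9·C(j-1,1) + 10·C(j-1,2).
At j = 11: j-1 = 10, so t_{11} = -1 + 90 + 450 = 539.

539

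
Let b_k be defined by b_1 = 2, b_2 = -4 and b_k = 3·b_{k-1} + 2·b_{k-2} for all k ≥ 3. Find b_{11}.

Compute successive terms:
b_3 = -8  b_4 = -32  b_5 = -112  b_6 = -400  b_7 = -1424  b_8 = -5072  b_9 = -18064  b_{10} = -64336  b_{11} = -229136.

-229136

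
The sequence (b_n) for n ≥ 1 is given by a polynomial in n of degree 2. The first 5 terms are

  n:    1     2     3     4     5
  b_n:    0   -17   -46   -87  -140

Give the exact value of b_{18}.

-1921

1st diffs: -17, -29, -41, -53.
2nd diffs: -12, -12, -12 (constant).
Newton forward-difference form: b_n = (-17)·C(n-1,1) + (-12)·C(n-1,2).
At n = 18: n-1 = 17, so b_{18} = -289 - 1632 = -1921.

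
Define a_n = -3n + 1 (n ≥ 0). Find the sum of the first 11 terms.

-154

Over n = 0..10: Σn = 55.
Total = (-3)·55 + (1)·11 = -154.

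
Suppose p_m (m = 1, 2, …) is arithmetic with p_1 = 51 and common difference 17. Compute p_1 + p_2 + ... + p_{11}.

1496

p_m = 51 + (m - 1)·17.
p_{11} = 221; S = 11·(51 + 221)/2 = 1496.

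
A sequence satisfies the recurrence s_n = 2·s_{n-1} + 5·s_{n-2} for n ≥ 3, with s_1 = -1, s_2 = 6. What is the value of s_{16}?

Applying the relation repeatedly:
s_3 = 7; s_4 = 44; s_5 = 123; …; s_{13} = 2636243; s_{14} = 9094506; s_{15} = 31370227; s_{16} = 108212984.

108212984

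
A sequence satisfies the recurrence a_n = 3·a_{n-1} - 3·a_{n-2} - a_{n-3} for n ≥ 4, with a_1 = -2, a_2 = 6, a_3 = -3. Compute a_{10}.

a_4 = -25  a_5 = -72  a_6 = -138  a_7 = -173  a_8 = -33  a_9 = 558  a_{10} = 1946.

1946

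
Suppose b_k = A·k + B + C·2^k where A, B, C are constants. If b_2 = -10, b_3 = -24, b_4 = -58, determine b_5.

-132

Write the equations: 2A + B + 4C = -10; 3A + B + 8C = -24; 4A + B + 16C = -58.
Subtracting the first from the second: A + 4C = -14.
Subtracting the second from the third: A + 8C = -34.
Solving: C = -5, A = 6, then B = -2.
Hence b_5 = 6·5 + (-2) + (-5)·32 = -132.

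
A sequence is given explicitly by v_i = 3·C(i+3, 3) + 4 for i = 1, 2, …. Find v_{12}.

C(15, 3) = 455, so v_{12} = 1369.

1369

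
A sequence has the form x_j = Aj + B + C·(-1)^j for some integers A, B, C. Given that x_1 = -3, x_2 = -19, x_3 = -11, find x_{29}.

Write the equations: A + B - C = -3; 2A + B + C = -19; 3A + B - C = -11.
Subtracting the first from the second: A + 2C = -16.
Subtracting the second from the third: A - 2C = 8.
Solving: C = -6, A = -4, then B = -5.
So x_j = -4·j + (-5) + (-6)·(-1)^j; at j=29 this is -115.

-115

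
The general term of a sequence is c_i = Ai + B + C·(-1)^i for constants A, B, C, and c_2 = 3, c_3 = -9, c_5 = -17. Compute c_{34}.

-125

The three given values yield: 2A + B + C = 3; 3A + B - C = -9; 5A + B - C = -17.
Subtracting the first from the second: A - 2C = -12.
Subtracting the second from the third: 2A = -8.
Solving: C = 4, A = -4, then B = 7.
Therefore c_{34} = -136 + 7 + 4·1 = -125.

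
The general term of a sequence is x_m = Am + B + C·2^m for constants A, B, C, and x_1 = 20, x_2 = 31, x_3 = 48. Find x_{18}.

786531

Plug in m = 1, 2, 3: A + B + 2C = 20; 2A + B + 4C = 31; 3A + B + 8C = 48.
Subtracting the first from the second: A + 2C = 11.
Subtracting the second from the third: A + 4C = 17.
Solving: C = 3, A = 5, then B = 9.
Therefore x_{18} = 90 + 9 + 3·262144 = 786531.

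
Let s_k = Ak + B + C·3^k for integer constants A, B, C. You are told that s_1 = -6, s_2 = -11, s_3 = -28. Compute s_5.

The three given values yield: A + B + 3C = -6; 2A + B + 9C = -11; 3A + B + 27C = -28.
Subtracting the first from the second: A + 6C = -5.
Subtracting the second from the third: A + 18C = -17.
Solving: C = -1, A = 1, then B = -4.
Therefore s_5 = 5 + (-4) + (-1)·243 = -242.

-242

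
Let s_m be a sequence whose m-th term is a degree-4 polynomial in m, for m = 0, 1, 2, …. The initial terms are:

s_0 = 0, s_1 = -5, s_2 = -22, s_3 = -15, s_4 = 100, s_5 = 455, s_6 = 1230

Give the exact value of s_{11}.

1st diffs: -5, -17, 7, 115, 355, 775.
2nd diffs: -12, 24, 108, 240, 420.
3rd diffs: 36, 84, 132, 180.
4th diffs: 48, 48, 48 (constant).
So s_m = 2m^4 - 6m^3 - 2m^2 + m.
Evaluating at m = 11 gives s_{11} = 21065.

21065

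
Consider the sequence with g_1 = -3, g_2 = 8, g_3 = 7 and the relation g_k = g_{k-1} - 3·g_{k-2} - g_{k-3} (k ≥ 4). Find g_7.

Compute successive terms:
g_4 = -14; g_5 = -43; g_6 = -8; g_7 = 135.

135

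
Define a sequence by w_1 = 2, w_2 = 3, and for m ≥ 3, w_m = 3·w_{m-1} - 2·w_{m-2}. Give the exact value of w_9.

Step forward from the initial values:
w_3 = 5;  w_4 = 9;  w_5 = 17;  w_6 = 33;  w_7 = 65;  w_8 = 129;  w_9 = 257.
(Characteristic roots are 2 and 1.)

257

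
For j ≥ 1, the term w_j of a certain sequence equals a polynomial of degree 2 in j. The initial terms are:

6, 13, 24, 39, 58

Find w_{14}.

1st diffs: 7, 11, 15, 19.
2nd diffs: 4, 4, 4 (constant).
So w_j = 2j^2 + j + 3.
Evaluating at j = 14 gives w_{14} = 409.

409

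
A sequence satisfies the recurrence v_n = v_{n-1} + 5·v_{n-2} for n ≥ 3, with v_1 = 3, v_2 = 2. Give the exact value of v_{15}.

Compute successive terms:
v_3 = 17;  v_4 = 27;  v_5 = 112;  …;  v_{12} = 128107;  v_{13} = 361467;  v_{14} = 1002002;  v_{15} = 2809337.

2809337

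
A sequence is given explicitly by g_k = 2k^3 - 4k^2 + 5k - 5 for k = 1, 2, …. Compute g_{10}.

1645

g_{10} = 2·10^3 - 4·10^2 + 5·10 - 5 = 1645.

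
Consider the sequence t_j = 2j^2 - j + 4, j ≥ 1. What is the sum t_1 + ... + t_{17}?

Over j = 1..17: Σj = 153, Σj² = 1785.
Total = (2)·1785 + (-1)·153 + (4)·17 = 3485.

3485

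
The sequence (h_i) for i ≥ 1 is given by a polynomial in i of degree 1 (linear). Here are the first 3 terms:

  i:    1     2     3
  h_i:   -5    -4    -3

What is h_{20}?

1st diffs: 1, 1 (constant).
So h_i = i - 6.
Evaluating at i = 20 gives h_{20} = 14.

14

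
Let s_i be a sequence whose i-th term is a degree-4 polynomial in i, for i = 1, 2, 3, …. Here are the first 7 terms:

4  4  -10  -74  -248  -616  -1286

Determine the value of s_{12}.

-14626

1st diffs: 0, -14, -64, -174, -368, -670.
2nd diffs: -14, -50, -110, -194, -302.
3rd diffs: -36, -60, -84, -108.
4th diffs: -24, -24, -24 (constant).
Newton forward-difference form: s_i = 4 + (-14)·C(i-1,2) + (-36)·C(i-1,3) + (-24)·C(i-1,4).
At i = 12: i-1 = 11, so s_{12} = 4 - 770 - 5940 - 7920 = -14626.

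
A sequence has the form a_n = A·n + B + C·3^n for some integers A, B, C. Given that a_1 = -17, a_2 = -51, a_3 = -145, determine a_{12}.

Plug in n = 1, 2, 3: A + B + 3C = -17; 2A + B + 9C = -51; 3A + B + 27C = -145.
Subtracting the first from the second: A + 6C = -34.
Subtracting the second from the third: A + 18C = -94.
Solving: C = -5, A = -4, then B = 2.
So a_n = -4·n + 2 + (-5)·3^n; at n=12 this is -2657251.

-2657251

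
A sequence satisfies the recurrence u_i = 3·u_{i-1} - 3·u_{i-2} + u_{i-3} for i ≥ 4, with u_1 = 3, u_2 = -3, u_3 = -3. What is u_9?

123

Iterate the recurrence:
u_4 = 3; u_5 = 15; u_6 = 33; u_7 = 57; u_8 = 87; u_9 = 123.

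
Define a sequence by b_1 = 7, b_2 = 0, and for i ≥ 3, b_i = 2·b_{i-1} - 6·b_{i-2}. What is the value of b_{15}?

Iterate the recurrence:
b_3 = -42  b_4 = -84  b_5 = 84  …  b_{12} = 127680  b_{13} = -30912  b_{14} = -827904  b_{15} = -1470336.

-1470336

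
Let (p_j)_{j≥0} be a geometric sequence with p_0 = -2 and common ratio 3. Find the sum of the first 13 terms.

-1594322

p_j = (-2)·3^(j-0).
S = (-2)·(3^13 - 1)/(3 - 1) = (-2)·(1594323 - 1)/(2) = -1594322.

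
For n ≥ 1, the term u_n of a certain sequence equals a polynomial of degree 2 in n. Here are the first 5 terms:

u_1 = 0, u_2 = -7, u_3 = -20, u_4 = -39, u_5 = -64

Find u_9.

1st diffs: -7, -13, -19, -25.
2nd diffs: -6, -6, -6 (constant).
Newton forward-difference form: u_n = (-7)·C(n-1,1) + (-6)·C(n-1,2).
At n = 9: n-1 = 8, so u_9 = -56 - 168 = -224.

-224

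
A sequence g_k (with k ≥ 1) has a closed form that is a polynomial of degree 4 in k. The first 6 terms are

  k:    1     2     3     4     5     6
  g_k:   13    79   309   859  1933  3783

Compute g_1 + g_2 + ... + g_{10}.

1st diffs: 66, 230, 550, 1074, 1850.
2nd diffs: 164, 320, 524, 776.
3rd diffs: 156, 204, 252.
4th diffs: 48, 48 (constant).
Newton forward-difference form: g_k = 13 + 66·C(k-1,1) + 164·C(k-1,2) + 156·C(k-1,3) + 48·C(k-1,4).
Continuing: 6709, 11059, 17229, 25663.
Summing k = 1..10 (10 terms) gives 67636.

67636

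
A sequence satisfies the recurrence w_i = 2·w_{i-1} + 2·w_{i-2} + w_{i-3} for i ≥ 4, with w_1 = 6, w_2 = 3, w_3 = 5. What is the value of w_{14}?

673203

Step forward from the initial values:
w_4 = 22  w_5 = 57  w_6 = 163  …  w_{11} = 29665  w_{12} = 83987  w_{13} = 237782  w_{14} = 673203.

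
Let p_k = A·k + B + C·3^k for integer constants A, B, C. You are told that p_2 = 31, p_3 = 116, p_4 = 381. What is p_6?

3611

The three given values yield: 2A + B + 9C = 31; 3A + B + 27C = 116; 4A + B + 81C = 381.
Subtracting the first from the second: A + 18C = 85.
Subtracting the second from the third: A + 54C = 265.
Solving: C = 5, A = -5, then B = -4.
Therefore p_6 = -30 + (-4) + 5·729 = 3611.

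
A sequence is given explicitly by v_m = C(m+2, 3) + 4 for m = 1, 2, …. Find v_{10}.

C(12, 3) = 220, so v_{10} = 224.

224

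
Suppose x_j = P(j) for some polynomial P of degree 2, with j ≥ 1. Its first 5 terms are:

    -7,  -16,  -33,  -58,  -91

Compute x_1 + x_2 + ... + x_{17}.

1st diffs: -9, -17, -25, -33.
2nd diffs: -8, -8, -8 (constant).
So x_j = -4j^2 + 3j - 6.
Continuing: …, -132, -181, -238, -303, …, x_{17} = -1111.
Summing j = 1..17 (17 terms) gives -6783.

-6783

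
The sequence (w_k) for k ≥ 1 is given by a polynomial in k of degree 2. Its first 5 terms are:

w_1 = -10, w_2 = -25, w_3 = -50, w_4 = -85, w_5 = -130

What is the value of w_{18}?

1st diffs: -15, -25, -35, -45.
2nd diffs: -10, -10, -10 (constant).
So w_k = -5k^2 - 5.
Evaluating at k = 18 gives w_{18} = -1625.

-1625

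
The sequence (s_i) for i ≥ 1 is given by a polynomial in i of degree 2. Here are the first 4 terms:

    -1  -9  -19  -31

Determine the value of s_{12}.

1st diffs: -8, -10, -12.
2nd diffs: -2, -2 (constant).
Newton forward-difference form: s_i = -1 + (-8)·C(i-1,1) + (-2)·C(i-1,2).
At i = 12: i-1 = 11, so s_{12} = -1 - 88 - 110 = -199.

-199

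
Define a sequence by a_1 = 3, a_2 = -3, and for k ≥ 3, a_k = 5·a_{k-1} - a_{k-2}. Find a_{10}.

-1052943

Step forward from the initial values:
a_3 = -18  a_4 = -87  a_5 = -417  a_6 = -1998  a_7 = -9573  a_8 = -45867  a_9 = -219762  a_{10} = -1052943.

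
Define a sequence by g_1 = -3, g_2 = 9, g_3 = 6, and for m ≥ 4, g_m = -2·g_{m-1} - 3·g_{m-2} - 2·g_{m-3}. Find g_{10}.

-189

Iterate the recurrence:
g_4 = -33, g_5 = 30, g_6 = 27, g_7 = -78, g_8 = 15, g_9 = 150, g_{10} = -189.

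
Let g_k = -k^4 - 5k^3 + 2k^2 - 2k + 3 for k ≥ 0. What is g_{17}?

g_{17} = -1·17^4 - 5·17^3 + 2·17^2 - 2·17 + 3 = -107539.

-107539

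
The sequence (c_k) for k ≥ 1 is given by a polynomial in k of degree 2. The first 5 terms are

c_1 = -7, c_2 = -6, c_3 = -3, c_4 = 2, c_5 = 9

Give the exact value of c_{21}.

1st diffs: 1, 3, 5, 7.
2nd diffs: 2, 2, 2 (constant).
So c_k = k^2 - 2k - 6.
Evaluating at k = 21 gives c_{21} = 393.

393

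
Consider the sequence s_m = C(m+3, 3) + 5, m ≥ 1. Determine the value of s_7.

C(10, 3) = 120, so s_7 = 125.

125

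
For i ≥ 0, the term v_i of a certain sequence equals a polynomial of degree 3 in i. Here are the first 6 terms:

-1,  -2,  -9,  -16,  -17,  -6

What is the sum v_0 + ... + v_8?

1st diffs: -1, -7, -7, -1, 11.
2nd diffs: -6, 0, 6, 12.
3rd diffs: 6, 6, 6 (constant).
So v_i = i^3 - 6i^2 + 4i - 1.
Continuing: 23, 76, 159.
Summing i = 0..8 (9 terms) gives 207.

207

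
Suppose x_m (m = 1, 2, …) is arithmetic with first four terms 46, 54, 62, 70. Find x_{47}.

414

Common difference d = 8.
x_m = 46 + (m - 1)·8.
x_{47} = 46 + 46·8 = 414.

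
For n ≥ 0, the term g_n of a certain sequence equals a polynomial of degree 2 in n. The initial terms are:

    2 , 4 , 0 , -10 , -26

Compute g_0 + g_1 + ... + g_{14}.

1st diffs: 2, -4, -10, -16.
2nd diffs: -6, -6, -6 (constant).
Newton forward-difference form: g_n = 2 + 2·C(n,1) + (-6)·C(n,2).
Continuing: …, -48, -76, -110, -150, …, g_{14} = -516.
Summing n = 0..14 (15 terms) gives -2490.

-2490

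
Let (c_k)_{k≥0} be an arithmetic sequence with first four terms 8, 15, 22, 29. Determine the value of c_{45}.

323

Common difference d = 7.
c_k = 8 + (k - 0)·7.
c_{45} = 8 + 45·7 = 323.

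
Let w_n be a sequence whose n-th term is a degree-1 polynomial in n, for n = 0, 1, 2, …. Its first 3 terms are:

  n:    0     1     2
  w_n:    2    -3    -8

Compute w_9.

1st diffs: -5, -5 (constant).
So w_n = -5n + 2.
Evaluating at n = 9 gives w_9 = -43.

-43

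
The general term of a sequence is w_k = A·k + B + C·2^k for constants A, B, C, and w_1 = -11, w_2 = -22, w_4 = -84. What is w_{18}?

Plug in k = 1, 2, 4: A + B + 2C = -11; 2A + B + 4C = -22; 4A + B + 16C = -84.
Subtracting the first from the second: A + 2C = -11.
Subtracting the second from the third: 2A + 12C = -62.
Solving: C = -5, A = -1, then B = 0.
Therefore w_{18} = -18 + 0 + (-5)·262144 = -1310738.

-1310738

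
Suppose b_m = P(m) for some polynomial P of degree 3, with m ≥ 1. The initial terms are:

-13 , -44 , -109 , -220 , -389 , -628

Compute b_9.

-1885

1st diffs: -31, -65, -111, -169, -239.
2nd diffs: -34, -46, -58, -70.
3rd diffs: -12, -12, -12 (constant).
So b_m = -2m^3 - 5m^2 - 2m - 4.
Evaluating at m = 9 gives b_9 = -1885.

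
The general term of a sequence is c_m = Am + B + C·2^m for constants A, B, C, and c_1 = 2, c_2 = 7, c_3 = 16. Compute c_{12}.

8201

At m = 1, 2, 3: A + B + 2C = 2; 2A + B + 4C = 7; 3A + B + 8C = 16.
Subtracting the first from the second: A + 2C = 5.
Subtracting the second from the third: A + 4C = 9.
Solving: C = 2, A = 1, then B = -3.
Hence c_{12} = 1·12 + (-3) + 2·4096 = 8201.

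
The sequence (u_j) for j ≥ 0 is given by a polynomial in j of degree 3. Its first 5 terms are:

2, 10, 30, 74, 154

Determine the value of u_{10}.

2062

1st diffs: 8, 20, 44, 80.
2nd diffs: 12, 24, 36.
3rd diffs: 12, 12 (constant).
Newton forward-difference form: u_j = 2 + 8·C(j,1) + 12·C(j,2) + 12·C(j,3).
At j = 10: j = 10, so u_{10} = 2 + 80 + 540 + 1440 = 2062.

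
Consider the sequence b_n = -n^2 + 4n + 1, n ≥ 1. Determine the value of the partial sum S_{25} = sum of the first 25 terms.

Over n = 1..25: Σn = 325, Σn² = 5525.
Total = (-1)·5525 + (4)·325 + (1)·25 = -4200.

-4200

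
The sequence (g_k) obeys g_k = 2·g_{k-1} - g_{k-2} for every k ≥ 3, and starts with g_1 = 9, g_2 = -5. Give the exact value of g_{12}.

Compute successive terms:
g_3 = -19  g_4 = -33  g_5 = -47  g_6 = -61  g_7 = -75  g_8 = -89  g_9 = -103  g_{10} = -117  g_{11} = -131  g_{12} = -145.
(Characteristic roots are 1 and 1.)

-145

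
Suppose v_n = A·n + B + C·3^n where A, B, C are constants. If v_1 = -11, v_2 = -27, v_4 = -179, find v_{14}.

-9565995

The three given values yield: A + B + 3C = -11; 2A + B + 9C = -27; 4A + B + 81C = -179.
Subtracting the first from the second: A + 6C = -16.
Subtracting the second from the third: 2A + 72C = -152.
Solving: C = -2, A = -4, then B = -1.
So v_n = -4·n + (-1) + (-2)·3^n; at n=14 this is -9565995.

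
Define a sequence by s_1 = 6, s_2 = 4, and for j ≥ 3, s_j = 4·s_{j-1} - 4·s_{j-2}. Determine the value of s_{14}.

Step forward from the initial values:
s_3 = -8  s_4 = -48  s_5 = -160  …  s_{11} = -34816  s_{12} = -77824  s_{13} = -172032  s_{14} = -376832.
(Characteristic roots are 2 and 2.)

-376832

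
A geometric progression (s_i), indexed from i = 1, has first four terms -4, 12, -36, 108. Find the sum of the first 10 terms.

Common ratio r = -3.
s_i = (-4)·(-3)^(i-1).
S = (-4)·((-3)^10 - 1)/(-3 - 1) = (-4)·(59049 - 1)/(-4) = 59048.

59048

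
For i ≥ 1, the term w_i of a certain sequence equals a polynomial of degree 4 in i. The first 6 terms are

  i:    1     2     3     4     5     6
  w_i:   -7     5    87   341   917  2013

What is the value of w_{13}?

1st diffs: 12, 82, 254, 576, 1096.
2nd diffs: 70, 172, 322, 520.
3rd diffs: 102, 150, 198.
4th diffs: 48, 48 (constant).
Newton forward-difference form: w_i = -7 + 12·C(i-1,1) + 70·C(i-1,2) + 102·C(i-1,3) + 48·C(i-1,4).
At i = 13: i-1 = 12, so w_{13} = -7 + 144 + 4620 + 22440 + 23760 = 50957.

50957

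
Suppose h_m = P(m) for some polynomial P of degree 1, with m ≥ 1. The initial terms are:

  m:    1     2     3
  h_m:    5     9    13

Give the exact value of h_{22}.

1st diffs: 4, 4 (constant).
So h_m = 4m + 1.
Evaluating at m = 22 gives h_{22} = 89.

89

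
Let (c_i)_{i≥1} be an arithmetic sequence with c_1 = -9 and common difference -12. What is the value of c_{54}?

-645

c_i = -9 + (i - 1)·(-12).
c_{54} = -9 + 53·(-12) = -645.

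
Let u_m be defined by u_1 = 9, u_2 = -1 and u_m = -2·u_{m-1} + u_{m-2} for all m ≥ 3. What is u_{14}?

Iterate the recurrence:
u_3 = 11  u_4 = -23  u_5 = 57  …  u_{11} = 11243  u_{12} = -27143  u_{13} = 65529  u_{14} = -158201.

-158201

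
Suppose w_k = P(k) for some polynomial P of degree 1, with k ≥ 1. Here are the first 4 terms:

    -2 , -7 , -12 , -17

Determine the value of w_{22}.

-107

1st diffs: -5, -5, -5 (constant).
So w_k = -5k + 3.
Evaluating at k = 22 gives w_{22} = -107.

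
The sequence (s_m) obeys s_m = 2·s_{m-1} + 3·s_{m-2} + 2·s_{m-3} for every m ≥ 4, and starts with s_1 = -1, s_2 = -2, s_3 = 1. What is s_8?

-422

Iterate the recurrence:
s_4 = -6, s_5 = -13, s_6 = -42, s_7 = -135, s_8 = -422.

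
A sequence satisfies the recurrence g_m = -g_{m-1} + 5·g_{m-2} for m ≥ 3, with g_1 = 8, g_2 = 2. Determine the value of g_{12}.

g_3 = 38  g_4 = -28  g_5 = 218  g_6 = -358  g_7 = 1448  g_8 = -3238  g_9 = 10478  g_{10} = -26668  g_{11} = 79058  g_{12} = -212398.

-212398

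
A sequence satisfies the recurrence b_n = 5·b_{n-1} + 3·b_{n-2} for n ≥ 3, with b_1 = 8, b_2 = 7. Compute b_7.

53936

Iterate the recurrence:
b_3 = 59; b_4 = 316; b_5 = 1757; b_6 = 9733; b_7 = 53936.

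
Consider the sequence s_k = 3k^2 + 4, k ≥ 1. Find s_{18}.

s_{18} = 3·18^2 + 4 = 976.

976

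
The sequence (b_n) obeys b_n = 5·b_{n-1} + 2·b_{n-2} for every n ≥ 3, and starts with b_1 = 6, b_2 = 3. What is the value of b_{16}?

Applying the relation repeatedly:
b_3 = 27; b_4 = 141; b_5 = 759; …; b_{13} = 526569639; b_{14} = 2828880237; b_{15} = 15197540463; b_{16} = 81645462789.

81645462789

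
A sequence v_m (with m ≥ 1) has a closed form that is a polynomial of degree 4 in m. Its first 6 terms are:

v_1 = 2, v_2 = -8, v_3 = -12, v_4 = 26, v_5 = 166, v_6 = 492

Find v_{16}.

1st diffs: -10, -4, 38, 140, 326.
2nd diffs: 6, 42, 102, 186.
3rd diffs: 36, 60, 84.
4th diffs: 24, 24 (constant).
So v_m = m^4 - 4m^3 + 2m^2 - 3m + 6.
Evaluating at m = 16 gives v_{16} = 49622.

49622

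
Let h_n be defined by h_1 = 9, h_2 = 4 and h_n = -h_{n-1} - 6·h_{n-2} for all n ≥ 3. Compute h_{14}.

Applying the relation repeatedly:
h_3 = -58; h_4 = 34; h_5 = 314; …; h_{11} = 8234; h_{12} = 175162; h_{13} = -224566; h_{14} = -826406.

-826406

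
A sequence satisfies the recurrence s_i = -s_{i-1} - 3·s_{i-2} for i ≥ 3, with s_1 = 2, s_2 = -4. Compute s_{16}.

-9346

s_3 = -2; s_4 = 14; s_5 = -8; …; s_{13} = -878; s_{14} = 3356; s_{15} = -722; s_{16} = -9346.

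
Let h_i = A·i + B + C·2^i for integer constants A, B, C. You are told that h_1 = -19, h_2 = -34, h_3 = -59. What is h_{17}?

At i = 1, 2, 3: A + B + 2C = -19; 2A + B + 4C = -34; 3A + B + 8C = -59.
Subtracting the first from the second: A + 2C = -15.
Subtracting the second from the third: A + 4C = -25.
Solving: C = -5, A = -5, then B = -4.
Therefore h_{17} = -85 + (-4) + (-5)·131072 = -655449.

-655449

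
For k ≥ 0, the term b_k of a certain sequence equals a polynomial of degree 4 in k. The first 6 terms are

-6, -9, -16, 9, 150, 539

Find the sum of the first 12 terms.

54686

1st diffs: -3, -7, 25, 141, 389.
2nd diffs: -4, 32, 116, 248.
3rd diffs: 36, 84, 132.
4th diffs: 48, 48 (constant).
Newton forward-difference form: b_k = -6 + (-3)·C(k,1) + (-4)·C(k,2) + 36·C(k,3) + 48·C(k,4).
Continuing: …, 1356, 2829, 5234, 8895, …, b_{11} = 21521.
Summing k = 0..11 (12 terms) gives 54686.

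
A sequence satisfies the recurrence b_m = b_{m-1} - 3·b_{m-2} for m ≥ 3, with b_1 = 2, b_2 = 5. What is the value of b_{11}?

Iterate the recurrence:
b_3 = -1; b_4 = -16; b_5 = -13; b_6 = 35; b_7 = 74; b_8 = -31; b_9 = -253; b_{10} = -160; b_{11} = 599.

599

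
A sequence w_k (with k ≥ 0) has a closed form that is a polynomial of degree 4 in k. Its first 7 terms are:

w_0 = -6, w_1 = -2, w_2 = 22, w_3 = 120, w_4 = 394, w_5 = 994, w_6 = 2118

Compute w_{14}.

69574

1st diffs: 4, 24, 98, 274, 600, 1124.
2nd diffs: 20, 74, 176, 326, 524.
3rd diffs: 54, 102, 150, 198.
4th diffs: 48, 48, 48 (constant).
So w_k = 2k^4 - 3k^3 + 5k^2 - 6.
Evaluating at k = 14 gives w_{14} = 69574.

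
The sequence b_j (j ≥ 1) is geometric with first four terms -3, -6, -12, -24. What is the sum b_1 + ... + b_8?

Common ratio r = 2.
b_j = (-3)·2^(j-1).
S = (-3)·(2^8 - 1)/(2 - 1) = (-3)·(256 - 1)/(1) = -765.

-765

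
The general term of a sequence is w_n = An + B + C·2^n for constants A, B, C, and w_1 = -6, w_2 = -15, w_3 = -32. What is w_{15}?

-131084

At n = 1, 2, 3: A + B + 2C = -6; 2A + B + 4C = -15; 3A + B + 8C = -32.
Subtracting the first from the second: A + 2C = -9.
Subtracting the second from the third: A + 4C = -17.
Solving: C = -4, A = -1, then B = 3.
Hence w_{15} = -1·15 + 3 + (-4)·32768 = -131084.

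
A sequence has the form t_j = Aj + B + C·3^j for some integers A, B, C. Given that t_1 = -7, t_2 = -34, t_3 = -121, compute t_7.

At j = 1, 2, 3: A + B + 3C = -7; 2A + B + 9C = -34; 3A + B + 27C = -121.
Subtracting the first from the second: A + 6C = -27.
Subtracting the second from the third: A + 18C = -87.
Solving: C = -5, A = 3, then B = 5.
Therefore t_7 = 21 + 5 + (-5)·2187 = -10909.

-10909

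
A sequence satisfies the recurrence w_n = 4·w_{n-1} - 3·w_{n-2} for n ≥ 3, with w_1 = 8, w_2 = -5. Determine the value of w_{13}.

-3454352

Compute successive terms:
w_3 = -44  w_4 = -161  w_5 = -512  …  w_{10} = -127925  w_{11} = -383804  w_{12} = -1151441  w_{13} = -3454352.
(Characteristic roots are 3 and 1.)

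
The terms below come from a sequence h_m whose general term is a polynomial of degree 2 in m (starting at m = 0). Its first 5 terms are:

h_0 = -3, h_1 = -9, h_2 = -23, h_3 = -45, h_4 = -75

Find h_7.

1st diffs: -6, -14, -22, -30.
2nd diffs: -8, -8, -8 (constant).
Newton forward-difference form: h_m = -3 + (-6)·C(m,1) + (-8)·C(m,2).
At m = 7: m = 7, so h_7 = -3 - 42 - 168 = -213.

-213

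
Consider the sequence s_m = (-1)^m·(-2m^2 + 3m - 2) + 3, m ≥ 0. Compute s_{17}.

(-1)^17 = -1; -2m^2 + 3m - 2 at m=17 is -529; so s_{17} = 532.

532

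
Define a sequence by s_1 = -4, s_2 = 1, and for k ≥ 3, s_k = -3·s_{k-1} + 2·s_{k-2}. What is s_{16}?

Iterate the recurrence:
s_3 = -11;  s_4 = 35;  s_5 = -127;  …;  s_{13} = -3279631;  s_{14} = 11680579;  s_{15} = -41600999;  s_{16} = 148164155.

148164155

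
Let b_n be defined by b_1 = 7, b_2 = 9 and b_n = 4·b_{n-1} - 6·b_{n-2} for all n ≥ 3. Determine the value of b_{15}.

-2069376

b_3 = -6; b_4 = -78; b_5 = -276; …; b_{12} = 86304; b_{13} = 192; b_{14} = -517056; b_{15} = -2069376.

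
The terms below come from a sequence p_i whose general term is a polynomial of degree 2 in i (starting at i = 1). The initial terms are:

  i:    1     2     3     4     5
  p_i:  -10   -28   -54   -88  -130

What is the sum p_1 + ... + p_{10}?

1st diffs: -18, -26, -34, -42.
2nd diffs: -8, -8, -8 (constant).
Newton forward-difference form: p_i = -10 + (-18)·C(i-1,1) + (-8)·C(i-1,2).
Continuing: …, -180, -238, -304, -378, …, p_{10} = -460.
Summing i = 1..10 (10 terms) gives -1870.

-1870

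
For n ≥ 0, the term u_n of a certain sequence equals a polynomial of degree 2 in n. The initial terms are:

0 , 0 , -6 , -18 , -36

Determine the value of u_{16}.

-720

1st diffs: 0, -6, -12, -18.
2nd diffs: -6, -6, -6 (constant).
Newton forward-difference form: u_n = (-6)·C(n,2).
At n = 16: n = 16, so u_{16} = -720 = -720.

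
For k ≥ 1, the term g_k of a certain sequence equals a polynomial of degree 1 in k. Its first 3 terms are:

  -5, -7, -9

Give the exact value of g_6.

-15

1st diffs: -2, -2 (constant).
So g_k = -2k - 3.
Evaluating at k = 6 gives g_6 = -15.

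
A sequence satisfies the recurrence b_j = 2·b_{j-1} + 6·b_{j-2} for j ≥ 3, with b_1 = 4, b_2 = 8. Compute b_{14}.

Step forward from the initial values:
b_3 = 40;  b_4 = 128;  b_5 = 496;  …;  b_{11} = 1143424;  b_{12} = 4167680;  b_{13} = 15195904;  b_{14} = 55397888.

55397888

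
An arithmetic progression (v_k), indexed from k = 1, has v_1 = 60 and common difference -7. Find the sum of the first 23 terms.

-391

v_k = 60 + (k - 1)·(-7).
v_{23} = -94; S = 23·(60 + (-94))/2 = -391.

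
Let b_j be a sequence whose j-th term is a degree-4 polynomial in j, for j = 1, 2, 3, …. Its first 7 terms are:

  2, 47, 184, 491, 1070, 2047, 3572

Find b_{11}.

1st diffs: 45, 137, 307, 579, 977, 1525.
2nd diffs: 92, 170, 272, 398, 548.
3rd diffs: 78, 102, 126, 150.
4th diffs: 24, 24, 24 (constant).
So b_j = j^4 + 3j^3 + 3j^2 - 5.
Evaluating at j = 11 gives b_{11} = 18992.

18992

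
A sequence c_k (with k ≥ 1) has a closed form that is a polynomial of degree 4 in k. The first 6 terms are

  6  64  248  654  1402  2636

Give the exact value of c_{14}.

1st diffs: 58, 184, 406, 748, 1234.
2nd diffs: 126, 222, 342, 486.
3rd diffs: 96, 120, 144.
4th diffs: 24, 24 (constant).
So c_k = k^4 + 6k^3 + 2k^2 - 5k + 2.
Evaluating at k = 14 gives c_{14} = 55204.

55204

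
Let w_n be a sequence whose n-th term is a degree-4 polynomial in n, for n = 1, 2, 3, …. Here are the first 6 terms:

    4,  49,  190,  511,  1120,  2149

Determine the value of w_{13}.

37240

1st diffs: 45, 141, 321, 609, 1029.
2nd diffs: 96, 180, 288, 420.
3rd diffs: 84, 108, 132.
4th diffs: 24, 24 (constant).
So w_n = n^4 + 4n^3 - n^2 + 5n - 5.
Evaluating at n = 13 gives w_{13} = 37240.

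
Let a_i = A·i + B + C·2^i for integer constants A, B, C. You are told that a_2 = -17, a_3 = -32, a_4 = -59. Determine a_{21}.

Write the equations: 2A + B + 4C = -17; 3A + B + 8C = -32; 4A + B + 16C = -59.
Subtracting the first from the second: A + 4C = -15.
Subtracting the second from the third: A + 8C = -27.
Solving: C = -3, A = -3, then B = 1.
Therefore a_{21} = -63 + 1 + (-3)·2097152 = -6291518.

-6291518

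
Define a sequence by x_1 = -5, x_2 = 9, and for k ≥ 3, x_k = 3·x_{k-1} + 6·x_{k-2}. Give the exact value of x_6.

x_3 = -3, x_4 = 45, x_5 = 117, x_6 = 621.

621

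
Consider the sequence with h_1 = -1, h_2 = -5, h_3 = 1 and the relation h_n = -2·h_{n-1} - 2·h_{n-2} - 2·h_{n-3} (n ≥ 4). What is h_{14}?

Iterate the recurrence:
h_4 = 10, h_5 = -12, h_6 = 2, …, h_{11} = -48, h_{12} = 88, h_{13} = -176, h_{14} = 272.

272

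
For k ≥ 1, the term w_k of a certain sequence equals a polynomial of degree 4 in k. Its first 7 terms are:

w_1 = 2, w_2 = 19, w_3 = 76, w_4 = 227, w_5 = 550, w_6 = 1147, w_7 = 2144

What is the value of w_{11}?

1st diffs: 17, 57, 151, 323, 597, 997.
2nd diffs: 40, 94, 172, 274, 400.
3rd diffs: 54, 78, 102, 126.
4th diffs: 24, 24, 24 (constant).
Newton forward-difference form: w_k = 2 + 17·C(k-1,1) + 40·C(k-1,2) + 54·C(k-1,3) + 24·C(k-1,4).
At k = 11: k-1 = 10, so w_{11} = 2 + 170 + 1800 + 6480 + 5040 = 13492.

13492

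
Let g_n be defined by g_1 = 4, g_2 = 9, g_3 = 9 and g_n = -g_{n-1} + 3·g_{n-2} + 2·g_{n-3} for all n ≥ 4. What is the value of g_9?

13

Iterate the recurrence:
g_4 = 26; g_5 = 19; g_6 = 77; g_7 = 32; g_8 = 237; g_9 = 13.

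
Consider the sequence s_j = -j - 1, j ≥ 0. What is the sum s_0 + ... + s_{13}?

Over j = 0..13: Σj = 91.
Total = (-1)·91 + (-1)·14 = -105.

-105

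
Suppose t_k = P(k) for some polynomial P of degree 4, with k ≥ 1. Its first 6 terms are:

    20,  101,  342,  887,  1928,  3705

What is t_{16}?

1st diffs: 81, 241, 545, 1041, 1777.
2nd diffs: 160, 304, 496, 736.
3rd diffs: 144, 192, 240.
4th diffs: 48, 48 (constant).
Newton forward-difference form: t_k = 20 + 81·C(k-1,1) + 160·C(k-1,2) + 144·C(k-1,3) + 48·C(k-1,4).
At k = 16: k-1 = 15, so t_{16} = 20 + 1215 + 16800 + 65520 + 65520 = 149075.

149075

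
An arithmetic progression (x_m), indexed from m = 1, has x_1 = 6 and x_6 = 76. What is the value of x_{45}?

622

Common difference d = (76 - 6) / (6 - 1) = 14.
x_m = 6 + (m - 1)·14.
x_{45} = 6 + 44·14 = 622.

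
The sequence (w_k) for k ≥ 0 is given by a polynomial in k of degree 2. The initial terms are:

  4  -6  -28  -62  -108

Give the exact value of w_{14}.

-1228

1st diffs: -10, -22, -34, -46.
2nd diffs: -12, -12, -12 (constant).
Newton forward-difference form: w_k = 4 + (-10)·C(k,1) + (-12)·C(k,2).
At k = 14: k = 14, so w_{14} = 4 - 140 - 1092 = -1228.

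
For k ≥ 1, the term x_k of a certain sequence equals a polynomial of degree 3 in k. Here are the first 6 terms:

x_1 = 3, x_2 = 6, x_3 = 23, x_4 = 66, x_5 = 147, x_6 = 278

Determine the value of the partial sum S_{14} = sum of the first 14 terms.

17423

1st diffs: 3, 17, 43, 81, 131.
2nd diffs: 14, 26, 38, 50.
3rd diffs: 12, 12, 12 (constant).
Newton forward-difference form: x_k = 3 + 3·C(k-1,1) + 14·C(k-1,2) + 12·C(k-1,3).
Continuing: …, 471, 738, 1091, 1542, …, x_{14} = 4566.
Summing k = 1..14 (14 terms) gives 17423.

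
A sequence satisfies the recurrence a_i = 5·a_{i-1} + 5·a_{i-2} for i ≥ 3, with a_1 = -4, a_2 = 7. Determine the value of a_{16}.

Iterate the recurrence:
a_3 = 15  a_4 = 110  a_5 = 625  …  a_{13} = 865437500  a_{14} = 5066359375  a_{15} = 29658984375  a_{16} = 173626718750.

173626718750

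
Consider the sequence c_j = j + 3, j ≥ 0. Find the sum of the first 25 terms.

375

Over j = 0..24: Σj = 300.
Total = (1)·300 + (3)·25 = 375.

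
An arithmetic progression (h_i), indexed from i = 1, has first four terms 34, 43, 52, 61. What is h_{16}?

Common difference d = 9.
h_i = 34 + (i - 1)·9.
h_{16} = 34 + 15·9 = 169.

169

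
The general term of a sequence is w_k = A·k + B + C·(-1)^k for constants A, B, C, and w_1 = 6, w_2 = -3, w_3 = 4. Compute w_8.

-9

At k = 1, 2, 3: A + B - C = 6; 2A + B + C = -3; 3A + B - C = 4.
Subtracting the first from the second: A + 2C = -9.
Subtracting the second from the third: A - 2C = 7.
Solving: C = -4, A = -1, then B = 3.
Hence w_8 = -1·8 + 3 + (-4)·1 = -9.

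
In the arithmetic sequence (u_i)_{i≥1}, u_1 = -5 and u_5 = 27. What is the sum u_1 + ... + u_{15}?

765

Common difference d = (27 - (-5)) / (5 - 1) = 8.
u_i = -5 + (i - 1)·8.
u_{15} = 107; S = 15·(-5 + 107)/2 = 765.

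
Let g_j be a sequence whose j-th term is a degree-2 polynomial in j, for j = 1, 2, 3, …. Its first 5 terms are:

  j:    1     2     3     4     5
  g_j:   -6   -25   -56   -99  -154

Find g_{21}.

-2666

1st diffs: -19, -31, -43, -55.
2nd diffs: -12, -12, -12 (constant).
Newton forward-difference form: g_j = -6 + (-19)·C(j-1,1) + (-12)·C(j-1,2).
At j = 21: j-1 = 20, so g_{21} = -6 - 380 - 2280 = -2666.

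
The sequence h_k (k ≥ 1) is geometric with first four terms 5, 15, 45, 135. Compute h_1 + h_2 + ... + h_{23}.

235357947065

Common ratio r = 3.
h_k = 5·3^(k-1).
S = 5·(3^23 - 1)/(3 - 1) = 5·(94143178827 - 1)/(2) = 235357947065.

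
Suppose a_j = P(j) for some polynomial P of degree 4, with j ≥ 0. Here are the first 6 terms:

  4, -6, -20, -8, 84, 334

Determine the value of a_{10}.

1st diffs: -10, -14, 12, 92, 250.
2nd diffs: -4, 26, 80, 158.
3rd diffs: 30, 54, 78.
4th diffs: 24, 24 (constant).
So a_j = j^4 - j^3 - 6j^2 - 4j + 4.
Evaluating at j = 10 gives a_{10} = 8364.

8364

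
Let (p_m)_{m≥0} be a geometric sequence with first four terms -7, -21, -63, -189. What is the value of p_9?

Common ratio r = 3.
p_m = (-7)·3^(m-0).
p_9 = (-7)·3^9 = -137781.

-137781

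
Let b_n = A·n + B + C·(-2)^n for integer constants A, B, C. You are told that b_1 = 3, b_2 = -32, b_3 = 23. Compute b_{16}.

-327762

Write the equations: A + B - 2C = 3; 2A + B + 4C = -32; 3A + B - 8C = 23.
Subtracting the first from the second: A + 6C = -35.
Subtracting the second from the third: A - 12C = 55.
Solving: C = -5, A = -5, then B = -2.
Hence b_{16} = -5·16 + (-2) + (-5)·65536 = -327762.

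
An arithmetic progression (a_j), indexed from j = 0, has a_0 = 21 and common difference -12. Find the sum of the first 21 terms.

a_j = 21 + (j - 0)·(-12).
a_{20} = -219; S = 21·(21 + (-219))/2 = -2079.

-2079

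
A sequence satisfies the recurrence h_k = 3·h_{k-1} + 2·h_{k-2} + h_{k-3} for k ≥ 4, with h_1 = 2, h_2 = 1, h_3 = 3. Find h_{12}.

380536

Iterate the recurrence:
h_4 = 13;  h_5 = 46;  h_6 = 167;  h_7 = 606;  h_8 = 2198;  h_9 = 7973;  h_{10} = 28921;  h_{11} = 104907;  h_{12} = 380536.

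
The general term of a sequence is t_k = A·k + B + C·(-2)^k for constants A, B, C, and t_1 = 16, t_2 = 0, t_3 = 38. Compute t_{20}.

Plug in k = 1, 2, 3: A + B - 2C = 16; 2A + B + 4C = 0; 3A + B - 8C = 38.
Subtracting the first from the second: A + 6C = -16.
Subtracting the second from the third: A - 12C = 38.
Solving: C = -3, A = 2, then B = 8.
Therefore t_{20} = 40 + 8 + (-3)·1048576 = -3145680.

-3145680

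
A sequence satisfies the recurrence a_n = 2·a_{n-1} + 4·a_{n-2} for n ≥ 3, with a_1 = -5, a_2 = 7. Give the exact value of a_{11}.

23040

Applying the relation repeatedly:
a_3 = -6;  a_4 = 16;  a_5 = 8;  a_6 = 80;  a_7 = 192;  a_8 = 704;  a_9 = 2176;  a_{10} = 7168;  a_{11} = 23040.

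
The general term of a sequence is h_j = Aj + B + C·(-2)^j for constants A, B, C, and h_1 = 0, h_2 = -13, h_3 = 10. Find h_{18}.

-524309

Plug in j = 1, 2, 3: A + B - 2C = 0; 2A + B + 4C = -13; 3A + B - 8C = 10.
Subtracting the first from the second: A + 6C = -13.
Subtracting the second from the third: A - 12C = 23.
Solving: C = -2, A = -1, then B = -3.
So h_j = -1·j + (-3) + (-2)·(-2)^j; at j=18 this is -524309.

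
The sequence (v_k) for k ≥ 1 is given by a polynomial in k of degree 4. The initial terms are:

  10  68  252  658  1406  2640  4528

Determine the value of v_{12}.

31338

1st diffs: 58, 184, 406, 748, 1234, 1888.
2nd diffs: 126, 222, 342, 486, 654.
3rd diffs: 96, 120, 144, 168.
4th diffs: 24, 24, 24 (constant).
Newton forward-difference form: v_k = 10 + 58·C(k-1,1) + 126·C(k-1,2) + 96·C(k-1,3) + 24·C(k-1,4).
At k = 12: k-1 = 11, so v_{12} = 10 + 638 + 6930 + 15840 + 7920 = 31338.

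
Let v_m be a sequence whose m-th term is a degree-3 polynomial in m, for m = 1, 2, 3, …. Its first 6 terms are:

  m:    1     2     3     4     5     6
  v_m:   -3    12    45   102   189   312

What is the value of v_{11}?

1677

1st diffs: 15, 33, 57, 87, 123.
2nd diffs: 18, 24, 30, 36.
3rd diffs: 6, 6, 6 (constant).
Newton forward-difference form: v_m = -3 + 15·C(m-1,1) + 18·C(m-1,2) + 6·C(m-1,3).
At m = 11: m-1 = 10, so v_{11} = -3 + 150 + 810 + 720 = 1677.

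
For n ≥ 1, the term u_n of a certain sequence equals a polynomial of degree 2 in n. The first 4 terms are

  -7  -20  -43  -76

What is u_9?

1st diffs: -13, -23, -33.
2nd diffs: -10, -10 (constant).
So u_n = -5n^2 + 2n - 4.
Evaluating at n = 9 gives u_9 = -391.

-391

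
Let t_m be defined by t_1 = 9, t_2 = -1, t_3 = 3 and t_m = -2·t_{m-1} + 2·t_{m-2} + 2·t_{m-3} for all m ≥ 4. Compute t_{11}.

Step forward from the initial values:
t_4 = 10  t_5 = -16  t_6 = 58  t_7 = -128  t_8 = 340  t_9 = -820  t_{10} = 2064  t_{11} = -5088.

-5088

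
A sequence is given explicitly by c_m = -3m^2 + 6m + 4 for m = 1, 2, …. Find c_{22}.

-1316

c_{22} = -3·22^2 + 6·22 + 4 = -1316.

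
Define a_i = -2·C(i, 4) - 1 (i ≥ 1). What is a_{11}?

C(11, 4) = 330, so a_{11} = -661.

-661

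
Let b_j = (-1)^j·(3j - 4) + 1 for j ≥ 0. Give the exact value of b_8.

(-1)^8 = 1; 3j - 4 at j=8 is 20; so b_8 = 21.

21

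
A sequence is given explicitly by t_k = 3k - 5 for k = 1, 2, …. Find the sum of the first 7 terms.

49

Over k = 1..7: Σk = 28.
Total = (3)·28 + (-5)·7 = 49.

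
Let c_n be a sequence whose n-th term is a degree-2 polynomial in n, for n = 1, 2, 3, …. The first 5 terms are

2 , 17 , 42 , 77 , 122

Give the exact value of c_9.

402

1st diffs: 15, 25, 35, 45.
2nd diffs: 10, 10, 10 (constant).
So c_n = 5n^2 - 3.
Evaluating at n = 9 gives c_9 = 402.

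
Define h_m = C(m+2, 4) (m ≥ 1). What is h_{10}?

C(12, 4) = 495, so h_{10} = 495.

495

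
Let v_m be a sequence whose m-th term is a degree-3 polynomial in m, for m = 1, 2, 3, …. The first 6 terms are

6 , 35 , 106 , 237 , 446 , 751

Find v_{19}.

21642

1st diffs: 29, 71, 131, 209, 305.
2nd diffs: 42, 60, 78, 96.
3rd diffs: 18, 18, 18 (constant).
Newton forward-difference form: v_m = 6 + 29·C(m-1,1) + 42·C(m-1,2) + 18·C(m-1,3).
At m = 19: m-1 = 18, so v_{19} = 6 + 522 + 6426 + 14688 = 21642.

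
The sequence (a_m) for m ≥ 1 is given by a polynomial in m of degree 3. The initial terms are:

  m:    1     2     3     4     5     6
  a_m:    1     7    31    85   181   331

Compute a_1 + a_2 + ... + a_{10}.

1st diffs: 6, 24, 54, 96, 150.
2nd diffs: 18, 30, 42, 54.
3rd diffs: 12, 12, 12 (constant).
Newton forward-difference form: a_m = 1 + 6·C(m-1,1) + 18·C(m-1,2) + 12·C(m-1,3).
Continuing: 547, 841, 1225, 1711.
Summing m = 1..10 (10 terms) gives 4960.

4960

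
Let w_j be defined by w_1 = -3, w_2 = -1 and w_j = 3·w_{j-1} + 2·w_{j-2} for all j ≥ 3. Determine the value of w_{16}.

Compute successive terms:
w_3 = -9  w_4 = -29  w_5 = -105  …  w_{13} = -2712297  w_{14} = -9659989  w_{15} = -34404561  w_{16} = -122533661.

-122533661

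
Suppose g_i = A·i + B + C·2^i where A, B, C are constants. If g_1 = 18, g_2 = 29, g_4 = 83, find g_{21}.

8388678

The three given values yield: A + B + 2C = 18; 2A + B + 4C = 29; 4A + B + 16C = 83.
Subtracting the first from the second: A + 2C = 11.
Subtracting the second from the third: 2A + 12C = 54.
Solving: C = 4, A = 3, then B = 7.
Therefore g_{21} = 63 + 7 + 4·2097152 = 8388678.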